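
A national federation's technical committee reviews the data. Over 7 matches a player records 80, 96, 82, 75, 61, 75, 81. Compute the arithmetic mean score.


Average = sum / n
Sum = 550
Average = 550 / 7 = 78.5714

78.5714


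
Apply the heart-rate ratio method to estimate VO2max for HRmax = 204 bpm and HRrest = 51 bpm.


VO2max = 15.3 * HRmax / HRrest
VO2max = 15.3 * 204 / 51
VO2max = 3121.2 / 51 = 61.2 mL/kg/min

61.2 mL/kg/min


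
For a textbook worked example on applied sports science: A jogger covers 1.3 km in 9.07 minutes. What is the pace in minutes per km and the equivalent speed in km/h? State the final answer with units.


Pace = time / distance = 9.07 min / 1.3 km = 6.9769 min/km
Speed = distance / time_in_hours = 1.3 / 0.1512 hr
Speed = 8.5998 km/h

6.9769 min/km, 8.5998 km/h


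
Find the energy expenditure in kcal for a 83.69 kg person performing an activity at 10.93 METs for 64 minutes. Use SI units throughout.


kcal = MET * mass * time_hr
Convert time: 64 min = 1.0667 hr
kcal = 10.93 * 83.69 * 1.0667
kcal = 975.7138 kcal

975.7138 kcal


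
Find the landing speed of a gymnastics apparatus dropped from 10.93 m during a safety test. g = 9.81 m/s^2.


v = sqrt(2 * g * h)
v = sqrt(2 * 9.81 * 10.93)
v = sqrt(214.4466) = 14.644 m/s

14.644 m/s


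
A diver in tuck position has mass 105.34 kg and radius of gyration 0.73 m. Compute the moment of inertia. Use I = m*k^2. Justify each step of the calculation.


I = m * k^2
I = 105.34 * 0.73^2
I = 105.34 * 0.5329 = 56.1357 kg*m^2

56.1357 kg*m^2


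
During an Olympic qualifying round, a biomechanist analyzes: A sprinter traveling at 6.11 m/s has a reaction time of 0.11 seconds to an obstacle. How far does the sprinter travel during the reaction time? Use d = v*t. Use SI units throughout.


d = v * t
d = 6.11 * 0.11
d = 0.6721 m

0.6721 m


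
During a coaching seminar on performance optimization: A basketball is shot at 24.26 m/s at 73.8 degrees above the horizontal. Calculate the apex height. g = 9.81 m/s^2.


H = (v*sin(theta))^2 / (2*g)
vy = v*sin(theta) = 24.26 * sin(73.8 deg) = 23.2967 m/s
H = vy^2 / (2*g) = 542.7374 / (2*9.81)
H = 542.7374 / 19.62 = 27.6625 m

27.6625 m


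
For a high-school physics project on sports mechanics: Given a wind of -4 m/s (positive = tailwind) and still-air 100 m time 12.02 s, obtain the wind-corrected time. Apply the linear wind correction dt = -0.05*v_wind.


dt = -0.05 * v_wind = -0.05 * -4 = 0.2 s
t_corrected = t_still + dt = 12.02 + (0.2)
t_corrected = 12.22 s

12.22 s


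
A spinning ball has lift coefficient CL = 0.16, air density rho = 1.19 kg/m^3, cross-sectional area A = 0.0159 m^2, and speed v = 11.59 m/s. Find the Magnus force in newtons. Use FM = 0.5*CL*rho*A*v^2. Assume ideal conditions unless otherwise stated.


FM = 0.5 * CL * rho * A * v^2
FM = 0.5 * 0.16 * 1.19 * 0.0159 * 11.59^2
v^2 = 134.3281
FM = 0.5 * 0.16 * 1.19 * 0.0159 * 134.3281 = 0.2033 N

0.2033 N


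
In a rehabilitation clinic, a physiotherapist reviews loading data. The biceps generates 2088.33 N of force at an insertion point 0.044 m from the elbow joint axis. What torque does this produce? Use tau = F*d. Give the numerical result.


tau = F * d
tau = 2088.33 * 0.044
tau = 91.8865 N*m

91.8865 N*m


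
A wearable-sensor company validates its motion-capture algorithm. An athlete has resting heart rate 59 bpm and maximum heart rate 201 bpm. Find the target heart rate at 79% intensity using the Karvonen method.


Target = HRrest + pct*(HRmax - HRrest)
Heart rate reserve = HRmax - HRrest = 201 - 59 = 142 bpm
Fraction = 79% = 0.79
Target = 59 + 0.79 * 142
Target = 59 + 112.18 = 171.18 bpm

171.18 bpm


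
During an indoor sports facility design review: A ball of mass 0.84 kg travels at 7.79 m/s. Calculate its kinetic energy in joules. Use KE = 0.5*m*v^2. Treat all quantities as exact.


KE = 0.5 * m * v^2
KE = 0.5 * 0.84 * 7.79^2
KE = 0.5 * 0.84 * 60.6841 = 25.4873 J

25.4873 J


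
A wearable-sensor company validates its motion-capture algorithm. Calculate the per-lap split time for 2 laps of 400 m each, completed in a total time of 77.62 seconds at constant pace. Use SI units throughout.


Split time = total_time / n_laps = 77.62 / 2
Split time = 38.81 s per lap

38.81 s


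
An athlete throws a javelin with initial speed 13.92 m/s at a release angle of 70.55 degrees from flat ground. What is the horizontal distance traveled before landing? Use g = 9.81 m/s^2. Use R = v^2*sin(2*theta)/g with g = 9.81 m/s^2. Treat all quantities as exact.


R = v^2 * sin(2*theta) / g
Convert angle to radians: theta = 70.55 deg = 1.2313 rad
sin(2*theta) = sin(2.4627) = 0.628
R = 13.92^2 * 0.628 / 9.81
R = 193.7664 * 0.628 / 9.81 = 12.4035 m

12.4035 m


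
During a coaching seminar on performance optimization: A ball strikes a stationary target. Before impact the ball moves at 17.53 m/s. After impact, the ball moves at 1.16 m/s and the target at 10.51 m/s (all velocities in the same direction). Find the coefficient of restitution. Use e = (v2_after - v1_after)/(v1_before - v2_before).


e = (v2_after - v1_after) / (v1_before - v2_before)
Numerator = 10.51 - 1.16 = 9.35
Denominator = 17.53 - 0 = 17.53
e = 9.35 / 17.53 = 0.5334

0.5334


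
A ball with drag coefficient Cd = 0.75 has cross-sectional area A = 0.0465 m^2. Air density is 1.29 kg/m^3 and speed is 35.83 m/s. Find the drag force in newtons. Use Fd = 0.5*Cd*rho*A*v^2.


Fd = 0.5 * Cd * rho * A * v^2
Fd = 0.5 * 0.75 * 1.29 * 0.0465 * 35.83^2
v^2 = 1283.7889
Fd = 0.5 * 0.75 * 1.29 * 0.0465 * 1283.7889 = 28.878 N

28.878 N


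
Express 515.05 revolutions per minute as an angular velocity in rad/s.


omega = RPM * 2 * pi / 60
omega = 515.05 * 2 * 3.14159 / 60
omega = 3236.1546 / 60 = 53.9359 rad/s

53.9359 rad/s


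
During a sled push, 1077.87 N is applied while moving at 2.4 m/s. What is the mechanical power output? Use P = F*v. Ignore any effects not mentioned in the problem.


P = F * v
P = 1077.87 * 2.4
P = 2586.888 W

2586.888 W


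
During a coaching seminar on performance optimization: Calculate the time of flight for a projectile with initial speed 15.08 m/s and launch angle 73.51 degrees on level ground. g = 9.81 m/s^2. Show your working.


T = 2*v*sin(theta)/g
sin(theta) = sin(73.51 deg) = 0.9589
T = 2*15.08*0.9589 / 9.81
T = 28.9195 / 9.81 = 2.948 s

2.948 s


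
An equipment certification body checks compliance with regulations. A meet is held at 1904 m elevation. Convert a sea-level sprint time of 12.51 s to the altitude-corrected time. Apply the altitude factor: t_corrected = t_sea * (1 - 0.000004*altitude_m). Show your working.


Correction factor = 1 - 0.000004 * 1904 = 0.992384
t_corrected = t_sea * factor = 12.51 * 0.992384
t_corrected = 12.4147 s

12.4147 s


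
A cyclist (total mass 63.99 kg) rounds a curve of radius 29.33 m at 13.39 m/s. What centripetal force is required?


Fc = m * v^2 / r
v^2 = 13.39^2 = 179.2921
Fc = 63.99 * 179.2921 / 29.33
Fc = 11472.9015 / 29.33 = 391.1661 N

391.1661 N


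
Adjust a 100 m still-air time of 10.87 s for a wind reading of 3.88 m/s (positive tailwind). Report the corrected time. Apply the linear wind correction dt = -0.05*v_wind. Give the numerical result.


dt = -0.05 * v_wind = -0.05 * 3.88 = -0.194 s
t_corrected = t_still + dt = 10.87 + (-0.194)
t_corrected = 10.676 s

10.676 s


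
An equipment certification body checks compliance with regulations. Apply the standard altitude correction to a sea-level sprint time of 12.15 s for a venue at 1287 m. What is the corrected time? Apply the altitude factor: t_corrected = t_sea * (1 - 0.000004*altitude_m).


Correction factor = 1 - 0.000004 * 1287 = 0.994852
t_corrected = t_sea * factor = 12.15 * 0.994852
t_corrected = 12.0875 s

12.0875 s


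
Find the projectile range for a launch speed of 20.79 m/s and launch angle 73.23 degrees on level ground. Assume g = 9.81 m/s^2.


R = v^2 * sin(2*theta) / g
Convert angle to radians: theta = 73.23 deg = 1.2781 rad
sin(2*theta) = sin(2.5562) = 0.5525
R = 20.79^2 * 0.5525 / 9.81
R = 432.2241 * 0.5525 / 9.81 = 24.3437 m

24.3437 m


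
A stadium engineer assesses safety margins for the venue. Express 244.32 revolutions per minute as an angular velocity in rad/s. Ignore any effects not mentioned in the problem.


omega = RPM * 2 * pi / 60
omega = 244.32 * 2 * 3.14159 / 60
omega = 1535.1078 / 60 = 25.5851 rad/s

25.5851 rad/s


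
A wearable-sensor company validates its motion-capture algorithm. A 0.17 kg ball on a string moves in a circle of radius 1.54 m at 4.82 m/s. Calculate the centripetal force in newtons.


Fc = m * v^2 / r
v^2 = 4.82^2 = 23.2324
Fc = 0.17 * 23.2324 / 1.54
Fc = 3.9495 / 1.54 = 2.5646 N

2.5646 N


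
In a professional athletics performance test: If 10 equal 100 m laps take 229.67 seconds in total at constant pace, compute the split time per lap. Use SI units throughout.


Split time = total_time / n_laps = 229.67 / 10
Split time = 22.967 s per lap

22.967 s


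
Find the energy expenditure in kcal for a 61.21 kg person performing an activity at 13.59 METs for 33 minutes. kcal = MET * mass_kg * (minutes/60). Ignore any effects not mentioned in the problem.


kcal = MET * mass * time_hr
Convert time: 33 min = 0.55 hr
kcal = 13.59 * 61.21 * 0.55
kcal = 457.5141 kcal

457.5141 kcal


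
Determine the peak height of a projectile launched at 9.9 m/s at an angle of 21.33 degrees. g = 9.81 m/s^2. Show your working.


H = (v*sin(theta))^2 / (2*g)
vy = v*sin(theta) = 9.9 * sin(21.33 deg) = 3.601 m/s
H = vy^2 / (2*g) = 12.9673 / (2*9.81)
H = 12.9673 / 19.62 = 0.6609 m

0.6609 m


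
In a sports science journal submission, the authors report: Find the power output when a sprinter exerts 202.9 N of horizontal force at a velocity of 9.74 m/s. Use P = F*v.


P = F * v
P = 202.9 * 9.74
P = 1976.246 W

1976.246 W


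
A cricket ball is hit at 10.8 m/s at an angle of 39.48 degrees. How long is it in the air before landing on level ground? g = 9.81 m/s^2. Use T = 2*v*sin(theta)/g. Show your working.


T = 2*v*sin(theta)/g
sin(theta) = sin(39.48 deg) = 0.6358
T = 2*10.8*0.6358 / 9.81
T = 13.7335 / 9.81 = 1.3999 s

1.3999 s


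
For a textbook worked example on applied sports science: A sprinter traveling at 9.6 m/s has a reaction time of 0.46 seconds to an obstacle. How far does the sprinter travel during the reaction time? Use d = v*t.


d = v * t
d = 9.6 * 0.46
d = 4.416 m

4.416 m


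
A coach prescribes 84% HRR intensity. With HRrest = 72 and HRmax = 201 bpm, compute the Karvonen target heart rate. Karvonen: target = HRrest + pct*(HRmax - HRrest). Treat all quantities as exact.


Target = HRrest + pct*(HRmax - HRrest)
Heart rate reserve = HRmax - HRrest = 201 - 72 = 129 bpm
Fraction = 84% = 0.84
Target = 72 + 0.84 * 129
Target = 72 + 108.36 = 180.36 bpm

180.36 bpm


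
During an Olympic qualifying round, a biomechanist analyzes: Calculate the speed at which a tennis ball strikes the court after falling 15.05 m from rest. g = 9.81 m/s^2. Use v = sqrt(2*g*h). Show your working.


v = sqrt(2 * g * h)
v = sqrt(2 * 9.81 * 15.05)
v = sqrt(295.281) = 17.1837 m/s

17.1837 m/s


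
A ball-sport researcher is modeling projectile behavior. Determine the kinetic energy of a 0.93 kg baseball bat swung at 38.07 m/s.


KE = 0.5 * m * v^2
KE = 0.5 * 0.93 * 38.07^2
KE = 0.5 * 0.93 * 1449.3249 = 673.9361 J

673.9361 J


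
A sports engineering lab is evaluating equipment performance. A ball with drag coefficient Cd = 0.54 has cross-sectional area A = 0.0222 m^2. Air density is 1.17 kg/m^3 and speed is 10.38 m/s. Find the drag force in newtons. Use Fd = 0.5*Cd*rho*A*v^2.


Fd = 0.5 * Cd * rho * A * v^2
Fd = 0.5 * 0.54 * 1.17 * 0.0222 * 10.38^2
v^2 = 107.7444
Fd = 0.5 * 0.54 * 1.17 * 0.0222 * 107.7444 = 0.7556 N

0.7556 N


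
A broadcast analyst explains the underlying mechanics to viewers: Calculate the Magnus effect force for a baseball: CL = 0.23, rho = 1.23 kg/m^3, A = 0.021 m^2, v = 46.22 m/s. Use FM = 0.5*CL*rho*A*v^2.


FM = 0.5 * CL * rho * A * v^2
FM = 0.5 * 0.23 * 1.23 * 0.021 * 46.22^2
v^2 = 2136.2884
FM = 0.5 * 0.23 * 1.23 * 0.021 * 2136.2884 = 6.3457 N

6.3457 N


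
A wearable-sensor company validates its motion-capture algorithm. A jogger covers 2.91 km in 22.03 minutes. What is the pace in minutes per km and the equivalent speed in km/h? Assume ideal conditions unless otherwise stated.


Pace = time / distance = 22.03 min / 2.91 km = 7.5704 min/km
Speed = distance / time_in_hours = 2.91 / 0.3672 hr
Speed = 7.9256 km/h

7.5704 min/km, 7.9256 km/h


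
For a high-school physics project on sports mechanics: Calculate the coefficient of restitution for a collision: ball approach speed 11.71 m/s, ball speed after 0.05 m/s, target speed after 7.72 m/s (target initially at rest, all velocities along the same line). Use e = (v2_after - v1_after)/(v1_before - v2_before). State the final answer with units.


e = (v2_after - v1_after) / (v1_before - v2_before)
Numerator = 7.72 - 0.05 = 7.67
Denominator = 11.71 - 0 = 11.71
e = 7.67 / 11.71 = 0.655

0.655


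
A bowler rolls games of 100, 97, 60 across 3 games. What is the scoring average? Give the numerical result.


Average = sum / n
Sum = 257
Average = 257 / 3 = 85.6667

85.6667


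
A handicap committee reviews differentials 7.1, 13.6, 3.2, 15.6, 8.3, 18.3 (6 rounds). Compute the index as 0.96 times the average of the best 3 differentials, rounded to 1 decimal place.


All differentials: 7.1, 13.6, 3.2, 15.6, 8.3, 18.3
Sorted: 3.2, 7.1, 8.3, 13.6, 15.6, 18.3
Best 3: 3.2, 7.1, 8.3
Average of best = 18.6 / 3 = 6.2
Raw index = 6.2 * 0.96 = 5.952
Handicap index = round(5.952, 1) = 6.0

6.0


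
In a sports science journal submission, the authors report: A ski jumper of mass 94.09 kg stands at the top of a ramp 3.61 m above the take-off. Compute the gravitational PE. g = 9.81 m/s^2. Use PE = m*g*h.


PE = m * g * h
PE = 94.09 * 9.81 * 3.61
PE = 923.0229 * 3.61 = 3332.1127 J

3332.1127 J


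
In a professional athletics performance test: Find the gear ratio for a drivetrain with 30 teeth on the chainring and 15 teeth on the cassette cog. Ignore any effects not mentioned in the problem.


GR = front_teeth / rear_teeth
GR = 30 / 15
GR = 2

2


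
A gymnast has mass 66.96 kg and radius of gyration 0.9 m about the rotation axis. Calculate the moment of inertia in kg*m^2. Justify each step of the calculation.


I = m * k^2
I = 66.96 * 0.9^2
I = 66.96 * 0.81 = 54.2376 kg*m^2

54.2376 kg*m^2


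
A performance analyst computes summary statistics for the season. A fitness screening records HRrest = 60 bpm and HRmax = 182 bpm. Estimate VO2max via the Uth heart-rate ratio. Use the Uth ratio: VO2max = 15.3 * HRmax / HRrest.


VO2max = 15.3 * HRmax / HRrest
VO2max = 15.3 * 182 / 60
VO2max = 2784.6 / 60 = 46.41 mL/kg/min

46.41 mL/kg/min


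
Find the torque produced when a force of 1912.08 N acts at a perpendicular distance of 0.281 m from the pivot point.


tau = F * d
tau = 1912.08 * 0.281
tau = 537.2945 N*m

537.2945 N*m


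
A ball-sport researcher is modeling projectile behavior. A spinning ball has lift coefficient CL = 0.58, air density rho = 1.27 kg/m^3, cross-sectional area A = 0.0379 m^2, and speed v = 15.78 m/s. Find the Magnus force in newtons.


FM = 0.5 * CL * rho * A * v^2
FM = 0.5 * 0.58 * 1.27 * 0.0379 * 15.78^2
v^2 = 249.0084
FM = 0.5 * 0.58 * 1.27 * 0.0379 * 249.0084 = 3.4758 N

3.4758 N


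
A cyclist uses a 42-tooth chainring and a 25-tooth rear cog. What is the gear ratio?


GR = front_teeth / rear_teeth
GR = 42 / 25
GR = 1.68

1.68


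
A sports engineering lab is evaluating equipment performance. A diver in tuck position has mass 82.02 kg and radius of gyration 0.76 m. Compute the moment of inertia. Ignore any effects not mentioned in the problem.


I = m * k^2
I = 82.02 * 0.76^2
I = 82.02 * 0.5776 = 47.3748 kg*m^2

47.3748 kg*m^2


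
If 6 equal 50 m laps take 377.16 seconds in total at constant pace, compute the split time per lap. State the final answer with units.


Split time = total_time / n_laps = 377.16 / 6
Split time = 62.86 s per lap

62.86 s


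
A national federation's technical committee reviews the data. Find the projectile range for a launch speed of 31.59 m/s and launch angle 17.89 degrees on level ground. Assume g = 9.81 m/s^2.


R = v^2 * sin(2*theta) / g
Convert angle to radians: theta = 17.89 deg = 0.3122 rad
sin(2*theta) = sin(0.6245) = 0.5847
R = 31.59^2 * 0.5847 / 9.81
R = 997.9281 * 0.5847 / 9.81 = 59.4764 m

59.4764 m


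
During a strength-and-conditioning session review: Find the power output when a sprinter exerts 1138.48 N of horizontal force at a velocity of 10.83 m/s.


P = F * v
P = 1138.48 * 10.83
P = 12329.7384 W

12329.7384 W


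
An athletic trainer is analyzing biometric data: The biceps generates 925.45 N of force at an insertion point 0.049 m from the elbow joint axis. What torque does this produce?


tau = F * d
tau = 925.45 * 0.049
tau = 45.3471 N*m

45.3471 N*m


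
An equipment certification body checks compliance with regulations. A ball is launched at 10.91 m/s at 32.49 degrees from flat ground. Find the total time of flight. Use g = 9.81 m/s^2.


T = 2*v*sin(theta)/g
sin(theta) = sin(32.49 deg) = 0.5372
T = 2*10.91*0.5372 / 9.81
T = 11.7207 / 9.81 = 1.1948 s

1.1948 s


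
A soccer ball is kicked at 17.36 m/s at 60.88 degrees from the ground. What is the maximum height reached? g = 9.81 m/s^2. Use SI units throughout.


H = (v*sin(theta))^2 / (2*g)
vy = v*sin(theta) = 17.36 * sin(60.88 deg) = 15.1657 m/s
H = vy^2 / (2*g) = 229.9996 / (2*9.81)
H = 229.9996 / 19.62 = 11.7227 m

11.7227 m


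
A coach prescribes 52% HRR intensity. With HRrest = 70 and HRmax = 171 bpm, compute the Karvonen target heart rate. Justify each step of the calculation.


Target = HRrest + pct*(HRmax - HRrest)
Heart rate reserve = HRmax - HRrest = 171 - 70 = 101 bpm
Fraction = 52% = 0.52
Target = 70 + 0.52 * 101
Target = 70 + 52.52 = 122.52 bpm

122.52 bpm


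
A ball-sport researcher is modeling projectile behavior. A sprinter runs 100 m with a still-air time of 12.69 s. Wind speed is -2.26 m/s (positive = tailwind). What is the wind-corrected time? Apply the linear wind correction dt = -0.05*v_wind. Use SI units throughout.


dt = -0.05 * v_wind = -0.05 * -2.26 = 0.113 s
t_corrected = t_still + dt = 12.69 + (0.113)
t_corrected = 12.803 s

12.803 s


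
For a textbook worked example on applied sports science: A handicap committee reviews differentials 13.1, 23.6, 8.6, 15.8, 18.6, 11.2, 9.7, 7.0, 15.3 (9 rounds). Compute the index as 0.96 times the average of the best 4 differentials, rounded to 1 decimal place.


All differentials: 13.1, 23.6, 8.6, 15.8, 18.6, 11.2, 9.7, 7.0, 15.3
Sorted: 7.0, 8.6, 9.7, 11.2, 13.1, 15.3, 15.8, 18.6, 23.6
Best 4: 7.0, 8.6, 9.7, 11.2
Average of best = 36.5 / 4 = 9.125
Raw index = 9.125 * 0.96 = 8.76
Handicap index = round(8.76, 1) = 8.8

8.8


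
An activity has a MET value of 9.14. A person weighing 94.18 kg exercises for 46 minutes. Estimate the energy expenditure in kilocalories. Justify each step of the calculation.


kcal = MET * mass * time_hr
Convert time: 46 min = 0.7667 hr
kcal = 9.14 * 94.18 * 0.7667
kcal = 659.9507 kcal

659.9507 kcal


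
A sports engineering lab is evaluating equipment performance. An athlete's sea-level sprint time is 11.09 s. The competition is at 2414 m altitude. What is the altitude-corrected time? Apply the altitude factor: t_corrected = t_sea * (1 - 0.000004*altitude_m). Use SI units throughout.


Correction factor = 1 - 0.000004 * 2414 = 0.990344
t_corrected = t_sea * factor = 11.09 * 0.990344
t_corrected = 10.9829 s

10.9829 s


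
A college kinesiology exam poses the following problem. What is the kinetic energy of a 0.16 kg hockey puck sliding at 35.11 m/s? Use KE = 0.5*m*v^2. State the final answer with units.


KE = 0.5 * m * v^2
KE = 0.5 * 0.16 * 35.11^2
KE = 0.5 * 0.16 * 1232.7121 = 98.617 J

98.617 J


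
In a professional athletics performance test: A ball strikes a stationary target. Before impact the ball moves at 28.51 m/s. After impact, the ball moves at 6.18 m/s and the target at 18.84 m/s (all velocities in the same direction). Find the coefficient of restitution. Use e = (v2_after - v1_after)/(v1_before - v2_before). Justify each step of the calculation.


e = (v2_after - v1_after) / (v1_before - v2_before)
Numerator = 18.84 - 6.18 = 12.66
Denominator = 28.51 - 0 = 28.51
e = 12.66 / 28.51 = 0.4441

0.4441


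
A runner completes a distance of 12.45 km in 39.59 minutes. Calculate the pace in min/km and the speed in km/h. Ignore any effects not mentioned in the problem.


Pace = time / distance = 39.59 min / 12.45 km = 3.1799 min/km
Speed = distance / time_in_hours = 12.45 / 0.6598 hr
Speed = 18.8684 km/h

3.1799 min/km, 18.8684 km/h


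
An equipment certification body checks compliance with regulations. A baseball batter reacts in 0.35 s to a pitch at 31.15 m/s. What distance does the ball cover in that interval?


d = v * t
d = 31.15 * 0.35
d = 10.9025 m

10.9025 m


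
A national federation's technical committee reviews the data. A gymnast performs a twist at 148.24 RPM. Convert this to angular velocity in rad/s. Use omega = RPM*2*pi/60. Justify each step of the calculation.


omega = RPM * 2 * pi / 60
omega = 148.24 * 2 * 3.14159 / 60
omega = 931.4194 / 60 = 15.5237 rad/s

15.5237 rad/s


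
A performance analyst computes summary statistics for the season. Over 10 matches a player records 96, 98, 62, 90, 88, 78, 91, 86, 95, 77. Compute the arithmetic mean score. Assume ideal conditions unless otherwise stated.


Average = sum / n
Sum = 861
Average = 861 / 10 = 86.1

86.1


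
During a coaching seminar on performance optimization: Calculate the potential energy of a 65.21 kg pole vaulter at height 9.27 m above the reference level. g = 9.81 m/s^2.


PE = m * g * h
PE = 65.21 * 9.81 * 9.27
PE = 639.7101 * 9.27 = 5930.1126 J

5930.1126 J


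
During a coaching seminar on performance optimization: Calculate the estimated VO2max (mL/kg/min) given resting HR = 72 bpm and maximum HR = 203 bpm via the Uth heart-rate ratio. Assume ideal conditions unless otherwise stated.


VO2max = 15.3 * HRmax / HRrest
VO2max = 15.3 * 203 / 72
VO2max = 3105.9 / 72 = 43.1375 mL/kg/min

43.1375 mL/kg/min


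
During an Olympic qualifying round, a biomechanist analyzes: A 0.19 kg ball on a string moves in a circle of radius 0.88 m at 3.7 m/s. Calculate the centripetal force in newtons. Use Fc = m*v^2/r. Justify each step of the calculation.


Fc = m * v^2 / r
v^2 = 3.7^2 = 13.69
Fc = 0.19 * 13.69 / 0.88
Fc = 2.6011 / 0.88 = 2.9558 N

2.9558 N


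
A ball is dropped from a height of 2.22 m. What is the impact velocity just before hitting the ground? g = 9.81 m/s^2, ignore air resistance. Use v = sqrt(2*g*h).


v = sqrt(2 * g * h)
v = sqrt(2 * 9.81 * 2.22)
v = sqrt(43.5564) = 6.5997 m/s

6.5997 m/s


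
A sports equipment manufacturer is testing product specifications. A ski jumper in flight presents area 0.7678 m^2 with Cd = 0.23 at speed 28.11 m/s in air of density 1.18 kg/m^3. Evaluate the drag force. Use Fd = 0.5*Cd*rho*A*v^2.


Fd = 0.5 * Cd * rho * A * v^2
Fd = 0.5 * 0.23 * 1.18 * 0.7678 * 28.11^2
v^2 = 790.1721
Fd = 0.5 * 0.23 * 1.18 * 0.7678 * 790.1721 = 82.3284 N

82.3284 N


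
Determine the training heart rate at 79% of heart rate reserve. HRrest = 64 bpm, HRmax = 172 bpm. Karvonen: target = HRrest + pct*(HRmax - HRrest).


Target = HRrest + pct*(HRmax - HRrest)
Heart rate reserve = HRmax - HRrest = 172 - 64 = 108 bpm
Fraction = 79% = 0.79
Target = 64 + 0.79 * 108
Target = 64 + 85.32 = 149.32 bpm

149.32 bpm


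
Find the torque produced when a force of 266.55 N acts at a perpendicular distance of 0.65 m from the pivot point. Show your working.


tau = F * d
tau = 266.55 * 0.65
tau = 173.2575 N*m

173.2575 N*m


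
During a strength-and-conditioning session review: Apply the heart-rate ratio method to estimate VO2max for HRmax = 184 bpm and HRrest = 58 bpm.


VO2max = 15.3 * HRmax / HRrest
VO2max = 15.3 * 184 / 58
VO2max = 2815.2 / 58 = 48.5379 mL/kg/min

48.5379 mL/kg/min


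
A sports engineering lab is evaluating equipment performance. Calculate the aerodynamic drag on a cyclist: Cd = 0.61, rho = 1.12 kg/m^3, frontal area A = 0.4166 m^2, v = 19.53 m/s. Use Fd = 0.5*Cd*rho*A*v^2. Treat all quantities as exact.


Fd = 0.5 * Cd * rho * A * v^2
Fd = 0.5 * 0.61 * 1.12 * 0.4166 * 19.53^2
v^2 = 381.4209
Fd = 0.5 * 0.61 * 1.12 * 0.4166 * 381.4209 = 54.2802 N

54.2802 N


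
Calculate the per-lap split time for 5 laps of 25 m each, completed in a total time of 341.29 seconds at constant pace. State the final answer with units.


Split time = total_time / n_laps = 341.29 / 5
Split time = 68.258 s per lap

68.258 s


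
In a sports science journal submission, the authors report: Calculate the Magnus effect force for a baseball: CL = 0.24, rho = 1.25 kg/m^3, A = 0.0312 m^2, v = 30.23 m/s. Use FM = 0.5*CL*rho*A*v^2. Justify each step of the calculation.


FM = 0.5 * CL * rho * A * v^2
FM = 0.5 * 0.24 * 1.25 * 0.0312 * 30.23^2
v^2 = 913.8529
FM = 0.5 * 0.24 * 1.25 * 0.0312 * 913.8529 = 4.2768 N

4.2768 N


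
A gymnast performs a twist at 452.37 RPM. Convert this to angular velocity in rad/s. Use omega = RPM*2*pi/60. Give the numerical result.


omega = RPM * 2 * pi / 60
omega = 452.37 * 2 * 3.14159 / 60
omega = 2842.3245 / 60 = 47.3721 rad/s

47.3721 rad/s


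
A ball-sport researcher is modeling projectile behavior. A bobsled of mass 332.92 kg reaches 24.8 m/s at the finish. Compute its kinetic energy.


KE = 0.5 * m * v^2
KE = 0.5 * 332.92 * 24.8^2
KE = 0.5 * 332.92 * 615.04 = 102379.5584 J

102379.5584 J


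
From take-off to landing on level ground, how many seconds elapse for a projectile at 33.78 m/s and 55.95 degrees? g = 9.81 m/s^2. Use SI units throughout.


T = 2*v*sin(theta)/g
sin(theta) = sin(55.95 deg) = 0.8285
T = 2*33.78*0.8285 / 9.81
T = 55.9768 / 9.81 = 5.7061 s

5.7061 s


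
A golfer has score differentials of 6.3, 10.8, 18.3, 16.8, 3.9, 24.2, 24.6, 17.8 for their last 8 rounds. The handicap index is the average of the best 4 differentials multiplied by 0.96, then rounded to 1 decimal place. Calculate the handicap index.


All differentials: 6.3, 10.8, 18.3, 16.8, 3.9, 24.2, 24.6, 17.8
Sorted: 3.9, 6.3, 10.8, 16.8, 17.8, 18.3, 24.2, 24.6
Best 4: 3.9, 6.3, 10.8, 16.8
Average of best = 37.8 / 4 = 9.45
Raw index = 9.45 * 0.96 = 9.072
Handicap index = round(9.072, 1) = 9.1

9.1


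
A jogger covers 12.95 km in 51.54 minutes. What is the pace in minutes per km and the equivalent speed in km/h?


Pace = time / distance = 51.54 min / 12.95 km = 3.9799 min/km
Speed = distance / time_in_hours = 12.95 / 0.859 hr
Speed = 15.0757 km/h

3.9799 min/km, 15.0757 km/h


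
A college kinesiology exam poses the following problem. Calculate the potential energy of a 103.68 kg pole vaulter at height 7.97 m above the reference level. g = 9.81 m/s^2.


PE = m * g * h
PE = 103.68 * 9.81 * 7.97
PE = 1017.1008 * 7.97 = 8106.2934 J

8106.2934 J


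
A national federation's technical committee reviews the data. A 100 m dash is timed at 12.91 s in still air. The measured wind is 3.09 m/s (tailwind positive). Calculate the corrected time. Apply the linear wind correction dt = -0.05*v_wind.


dt = -0.05 * v_wind = -0.05 * 3.09 = -0.1545 s
t_corrected = t_still + dt = 12.91 + (-0.1545)
t_corrected = 12.7555 s

12.7555 s


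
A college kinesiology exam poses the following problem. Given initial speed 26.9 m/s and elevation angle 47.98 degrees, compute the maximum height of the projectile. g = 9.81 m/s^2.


H = (v*sin(theta))^2 / (2*g)
vy = v*sin(theta) = 26.9 * sin(47.98 deg) = 19.9843 m/s
H = vy^2 / (2*g) = 399.3727 / (2*9.81)
H = 399.3727 / 19.62 = 20.3554 m

20.3554 m


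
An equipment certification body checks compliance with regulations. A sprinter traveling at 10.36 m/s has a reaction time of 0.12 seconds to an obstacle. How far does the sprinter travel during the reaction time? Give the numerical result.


d = v * t
d = 10.36 * 0.12
d = 1.2432 m

1.2432 m


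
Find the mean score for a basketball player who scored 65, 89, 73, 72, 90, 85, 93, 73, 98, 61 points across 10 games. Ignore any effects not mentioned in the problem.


Average = sum / n
Sum = 799
Average = 799 / 10 = 79.9

79.9


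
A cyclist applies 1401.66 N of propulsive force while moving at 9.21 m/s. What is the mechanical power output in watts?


P = F * v
P = 1401.66 * 9.21
P = 12909.2886 W

12909.2886 W


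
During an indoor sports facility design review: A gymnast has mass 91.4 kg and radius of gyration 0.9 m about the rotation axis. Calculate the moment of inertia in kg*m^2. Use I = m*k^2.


I = m * k^2
I = 91.4 * 0.9^2
I = 91.4 * 0.81 = 74.034 kg*m^2

74.034 kg*m^2


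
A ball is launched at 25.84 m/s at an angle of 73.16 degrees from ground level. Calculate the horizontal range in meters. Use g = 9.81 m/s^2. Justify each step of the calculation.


R = v^2 * sin(2*theta) / g
Convert angle to radians: theta = 73.16 deg = 1.2769 rad
sin(2*theta) = sin(2.5538) = 0.5546
R = 25.84^2 * 0.5546 / 9.81
R = 667.7056 * 0.5546 / 9.81 = 37.745 m

37.745 m


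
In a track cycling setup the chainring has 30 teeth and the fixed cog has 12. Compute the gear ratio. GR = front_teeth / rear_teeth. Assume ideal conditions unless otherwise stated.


GR = front_teeth / rear_teeth
GR = 30 / 12
GR = 2.5

2.5


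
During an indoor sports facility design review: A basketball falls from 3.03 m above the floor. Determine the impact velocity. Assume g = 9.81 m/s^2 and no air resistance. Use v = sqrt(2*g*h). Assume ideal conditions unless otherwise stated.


v = sqrt(2 * g * h)
v = sqrt(2 * 9.81 * 3.03)
v = sqrt(59.4486) = 7.7103 m/s

7.7103 m/s


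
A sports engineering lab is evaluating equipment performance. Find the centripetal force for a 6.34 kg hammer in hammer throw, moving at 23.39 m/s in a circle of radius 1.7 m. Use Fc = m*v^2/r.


Fc = m * v^2 / r
v^2 = 23.39^2 = 547.0921
Fc = 6.34 * 547.0921 / 1.7
Fc = 3468.5639 / 1.7 = 2040.3317 N

2040.3317 N


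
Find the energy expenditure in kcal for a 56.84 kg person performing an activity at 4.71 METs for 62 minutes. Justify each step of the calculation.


kcal = MET * mass * time_hr
Convert time: 62 min = 1.0333 hr
kcal = 4.71 * 56.84 * 1.0333
kcal = 276.6403 kcal

276.6403 kcal


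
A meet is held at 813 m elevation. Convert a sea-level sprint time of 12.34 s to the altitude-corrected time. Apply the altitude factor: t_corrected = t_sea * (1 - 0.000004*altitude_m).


Correction factor = 1 - 0.000004 * 813 = 0.996748
t_corrected = t_sea * factor = 12.34 * 0.996748
t_corrected = 12.2999 s

12.2999 s


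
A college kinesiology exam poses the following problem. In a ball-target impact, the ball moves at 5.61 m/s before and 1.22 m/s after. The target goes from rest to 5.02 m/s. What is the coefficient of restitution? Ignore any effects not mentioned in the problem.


e = (v2_after - v1_after) / (v1_before - v2_before)
Numerator = 5.02 - 1.22 = 3.8
Denominator = 5.61 - 0 = 5.61
e = 3.8 / 5.61 = 0.6774

0.6774


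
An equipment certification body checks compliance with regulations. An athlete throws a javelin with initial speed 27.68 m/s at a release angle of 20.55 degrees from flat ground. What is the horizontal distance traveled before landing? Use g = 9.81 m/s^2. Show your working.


R = v^2 * sin(2*theta) / g
Convert angle to radians: theta = 20.55 deg = 0.3587 rad
sin(2*theta) = sin(0.7173) = 0.6574
R = 27.68^2 * 0.6574 / 9.81
R = 766.1824 * 0.6574 / 9.81 = 51.3424 m

51.3424 m


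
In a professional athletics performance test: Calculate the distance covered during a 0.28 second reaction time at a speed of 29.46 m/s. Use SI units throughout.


d = v * t
d = 29.46 * 0.28
d = 8.2488 m

8.2488 m


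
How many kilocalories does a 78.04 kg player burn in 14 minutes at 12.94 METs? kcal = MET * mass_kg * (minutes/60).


kcal = MET * mass * time_hr
Convert time: 14 min = 0.2333 hr
kcal = 12.94 * 78.04 * 0.2333
kcal = 235.6288 kcal

235.6288 kcal


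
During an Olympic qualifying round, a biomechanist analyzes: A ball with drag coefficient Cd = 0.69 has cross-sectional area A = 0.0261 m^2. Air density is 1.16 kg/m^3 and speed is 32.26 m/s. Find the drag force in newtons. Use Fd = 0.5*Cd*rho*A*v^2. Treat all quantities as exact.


Fd = 0.5 * Cd * rho * A * v^2
Fd = 0.5 * 0.69 * 1.16 * 0.0261 * 32.26^2
v^2 = 1040.7076
Fd = 0.5 * 0.69 * 1.16 * 0.0261 * 1040.7076 = 10.8704 N

10.8704 N


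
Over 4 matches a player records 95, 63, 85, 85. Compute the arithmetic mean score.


Average = sum / n
Sum = 328
Average = 328 / 4 = 82

82


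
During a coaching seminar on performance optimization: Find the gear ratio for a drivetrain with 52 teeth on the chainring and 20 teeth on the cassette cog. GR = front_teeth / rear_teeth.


GR = front_teeth / rear_teeth
GR = 52 / 20
GR = 2.6

2.6


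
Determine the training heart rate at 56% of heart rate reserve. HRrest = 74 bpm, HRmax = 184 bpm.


Target = HRrest + pct*(HRmax - HRrest)
Heart rate reserve = HRmax - HRrest = 184 - 74 = 110 bpm
Fraction = 56% = 0.56
Target = 74 + 0.56 * 110
Target = 74 + 61.6 = 135.6 bpm

135.6 bpm


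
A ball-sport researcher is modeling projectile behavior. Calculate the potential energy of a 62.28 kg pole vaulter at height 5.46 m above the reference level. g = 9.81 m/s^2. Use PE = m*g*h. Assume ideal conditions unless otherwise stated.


PE = m * g * h
PE = 62.28 * 9.81 * 5.46
PE = 610.9668 * 5.46 = 3335.8787 J

3335.8787 J


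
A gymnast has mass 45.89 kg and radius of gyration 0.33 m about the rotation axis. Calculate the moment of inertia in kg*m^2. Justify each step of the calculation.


I = m * k^2
I = 45.89 * 0.33^2
I = 45.89 * 0.1089 = 4.9974 kg*m^2

4.9974 kg*m^2


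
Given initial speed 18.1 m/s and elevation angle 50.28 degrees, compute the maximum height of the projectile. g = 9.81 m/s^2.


H = (v*sin(theta))^2 / (2*g)
vy = v*sin(theta) = 18.1 * sin(50.28 deg) = 13.9221 m/s
H = vy^2 / (2*g) = 193.8247 / (2*9.81)
H = 193.8247 / 19.62 = 9.8789 m

9.8789 m


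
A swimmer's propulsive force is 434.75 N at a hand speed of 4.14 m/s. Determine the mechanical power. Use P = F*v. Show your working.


P = F * v
P = 434.75 * 4.14
P = 1799.865 W

1799.865 W


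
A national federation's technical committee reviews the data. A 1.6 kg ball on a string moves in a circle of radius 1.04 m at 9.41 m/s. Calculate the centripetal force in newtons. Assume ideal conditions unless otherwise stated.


Fc = m * v^2 / r
v^2 = 9.41^2 = 88.5481
Fc = 1.6 * 88.5481 / 1.04
Fc = 141.677 / 1.04 = 136.2278 N

136.2278 N


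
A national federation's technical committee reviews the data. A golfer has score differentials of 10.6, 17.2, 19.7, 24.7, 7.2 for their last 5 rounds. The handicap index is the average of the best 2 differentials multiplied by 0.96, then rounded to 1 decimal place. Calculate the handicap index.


All differentials: 10.6, 17.2, 19.7, 24.7, 7.2
Sorted: 7.2, 10.6, 17.2, 19.7, 24.7
Best 2: 7.2, 10.6
Average of best = 17.8 / 2 = 8.9
Raw index = 8.9 * 0.96 = 8.544
Handicap index = round(8.544, 1) = 8.5

8.5


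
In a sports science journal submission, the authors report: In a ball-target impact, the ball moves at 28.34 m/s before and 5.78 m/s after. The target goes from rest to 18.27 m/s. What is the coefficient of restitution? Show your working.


e = (v2_after - v1_after) / (v1_before - v2_before)
Numerator = 18.27 - 5.78 = 12.49
Denominator = 28.34 - 0 = 28.34
e = 12.49 / 28.34 = 0.4407

0.4407


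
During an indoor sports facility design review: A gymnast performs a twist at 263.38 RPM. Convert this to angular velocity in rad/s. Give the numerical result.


omega = RPM * 2 * pi / 60
omega = 263.38 * 2 * 3.14159 / 60
omega = 1654.8653 / 60 = 27.5811 rad/s

27.5811 rad/s


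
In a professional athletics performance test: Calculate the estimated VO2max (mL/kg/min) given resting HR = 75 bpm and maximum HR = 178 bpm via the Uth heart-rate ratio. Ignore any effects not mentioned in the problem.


VO2max = 15.3 * HRmax / HRrest
VO2max = 15.3 * 178 / 75
VO2max = 2723.4 / 75 = 36.312 mL/kg/min

36.312 mL/kg/min


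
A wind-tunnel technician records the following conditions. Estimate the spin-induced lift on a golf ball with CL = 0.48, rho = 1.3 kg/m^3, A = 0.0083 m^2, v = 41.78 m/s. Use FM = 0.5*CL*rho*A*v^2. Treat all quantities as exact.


FM = 0.5 * CL * rho * A * v^2
FM = 0.5 * 0.48 * 1.3 * 0.0083 * 41.78^2
v^2 = 1745.5684
FM = 0.5 * 0.48 * 1.3 * 0.0083 * 1745.5684 = 4.5203 N

4.5203 N


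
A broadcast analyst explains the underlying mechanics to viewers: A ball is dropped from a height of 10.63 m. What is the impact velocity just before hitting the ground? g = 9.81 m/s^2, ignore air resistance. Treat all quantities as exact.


v = sqrt(2 * g * h)
v = sqrt(2 * 9.81 * 10.63)
v = sqrt(208.5606) = 14.4416 m/s

14.4416 m/s


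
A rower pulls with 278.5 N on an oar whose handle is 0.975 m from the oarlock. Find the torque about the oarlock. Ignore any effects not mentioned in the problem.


tau = F * d
tau = 278.5 * 0.975
tau = 271.5375 N*m

271.5375 N*m


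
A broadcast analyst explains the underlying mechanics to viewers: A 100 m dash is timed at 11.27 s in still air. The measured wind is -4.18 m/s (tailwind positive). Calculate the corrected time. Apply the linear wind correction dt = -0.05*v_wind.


dt = -0.05 * v_wind = -0.05 * -4.18 = 0.209 s
t_corrected = t_still + dt = 11.27 + (0.209)
t_corrected = 11.479 s

11.479 s


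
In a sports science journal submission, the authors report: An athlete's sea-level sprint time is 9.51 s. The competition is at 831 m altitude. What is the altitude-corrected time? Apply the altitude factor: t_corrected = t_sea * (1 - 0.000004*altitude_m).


Correction factor = 1 - 0.000004 * 831 = 0.996676
t_corrected = t_sea * factor = 9.51 * 0.996676
t_corrected = 9.4784 s

9.4784 s


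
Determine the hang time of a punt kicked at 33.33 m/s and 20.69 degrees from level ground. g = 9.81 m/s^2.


T = 2*v*sin(theta)/g
sin(theta) = sin(20.69 deg) = 0.3533
T = 2*33.33*0.3533 / 9.81
T = 23.5517 / 9.81 = 2.4008 s

2.4008 s


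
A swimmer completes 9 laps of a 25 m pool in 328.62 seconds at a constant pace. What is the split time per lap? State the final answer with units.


Split time = total_time / n_laps = 328.62 / 9
Split time = 36.5133 s per lap

36.5133 s


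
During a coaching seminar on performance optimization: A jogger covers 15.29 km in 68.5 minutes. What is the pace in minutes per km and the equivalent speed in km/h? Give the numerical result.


Pace = time / distance = 68.5 min / 15.29 km = 4.4801 min/km
Speed = distance / time_in_hours = 15.29 / 1.1417 hr
Speed = 13.3927 km/h

4.4801 min/km, 13.3927 km/h


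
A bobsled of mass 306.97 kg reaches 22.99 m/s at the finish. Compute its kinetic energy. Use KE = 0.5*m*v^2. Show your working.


KE = 0.5 * m * v^2
KE = 0.5 * 306.97 * 22.99^2
KE = 0.5 * 306.97 * 528.5401 = 81122.9772 J

81122.9772 J


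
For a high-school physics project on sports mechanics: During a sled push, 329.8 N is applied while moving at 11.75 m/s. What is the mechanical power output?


P = F * v
P = 329.8 * 11.75
P = 3875.15 W

3875.15 W


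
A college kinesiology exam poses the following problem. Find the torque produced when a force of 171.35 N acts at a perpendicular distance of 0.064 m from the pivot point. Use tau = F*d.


tau = F * d
tau = 171.35 * 0.064
tau = 10.9664 N*m

10.9664 N*m


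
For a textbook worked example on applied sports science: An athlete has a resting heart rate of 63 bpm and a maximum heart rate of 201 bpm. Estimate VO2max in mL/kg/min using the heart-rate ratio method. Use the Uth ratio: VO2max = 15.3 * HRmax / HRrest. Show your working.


VO2max = 15.3 * HRmax / HRrest
VO2max = 15.3 * 201 / 63
VO2max = 3075.3 / 63 = 48.8143 mL/kg/min

48.8143 mL/kg/min
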